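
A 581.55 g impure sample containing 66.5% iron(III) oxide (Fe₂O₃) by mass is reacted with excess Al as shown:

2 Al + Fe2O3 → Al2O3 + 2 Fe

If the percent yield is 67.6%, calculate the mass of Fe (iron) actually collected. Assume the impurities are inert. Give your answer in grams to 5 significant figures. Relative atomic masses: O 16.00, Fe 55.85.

182.85 g

Pure Fe2O3 available = 581.55 g × 0.665 = 386.731 g.
M(Fe2O3) = 2(55.85) + 3(16.00) = 159.70 g/mol.
M(Fe) = 55.85 g/mol.
n(Fe2O3) = 386.731 g / 159.70 g/mol = 2.42161 mol.
From the equation the Fe2O3:Fe mole ratio is 1:2, so n(Fe) = 2.42161 × 2/1 = 4.84322 mol.
Mass of Fe = 4.84322 mol × 55.85 g/mol = 270.494 g.
Actual mass collected = 270.494 g × 0.676 = 182.854 g.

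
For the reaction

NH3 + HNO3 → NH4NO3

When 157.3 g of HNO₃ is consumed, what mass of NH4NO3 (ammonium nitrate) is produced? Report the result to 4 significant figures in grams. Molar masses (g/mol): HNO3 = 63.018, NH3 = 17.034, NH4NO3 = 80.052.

n(HNO3) = 157.30 g / 63.018 g/mol = 2.4961 mol.
From the equation the HNO3:NH4NO3 mole ratio is 1:1, so n(NH4NO3) = 2.4961 × 1/1 = 2.4961 mol.
Mass of NH4NO3 = 2.4961 mol × 80.052 g/mol = 199.82 g.

199.8 g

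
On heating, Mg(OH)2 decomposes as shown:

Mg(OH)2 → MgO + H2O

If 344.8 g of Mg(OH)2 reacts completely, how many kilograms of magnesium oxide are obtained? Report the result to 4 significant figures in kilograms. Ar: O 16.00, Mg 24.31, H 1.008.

0.2383 kg

M(Mg(OH)2) = 24.31 + 2(16.00) + 2(1.008) = 58.326 g/mol.
M(MgO) = 24.31 + 16.00 = 40.31 g/mol.
n(Mg(OH)2) = 344.80 g / 58.326 g/mol = 5.9116 mol.
From the equation the Mg(OH)2:MgO mole ratio is 1:1, so n(MgO) = 5.9116 × 1/1 = 5.9116 mol.
Mass of MgO = 5.9116 mol × 40.31 g/mol = 238.30 g.
Converting to kg: 238.30 g = 0.2383 kg.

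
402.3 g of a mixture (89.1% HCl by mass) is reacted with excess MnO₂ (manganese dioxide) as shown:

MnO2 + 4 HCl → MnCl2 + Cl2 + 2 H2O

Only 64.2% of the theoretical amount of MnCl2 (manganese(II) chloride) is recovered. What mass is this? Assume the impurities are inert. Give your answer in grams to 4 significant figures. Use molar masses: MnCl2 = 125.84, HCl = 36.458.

198.6 g

Pure HCl available = 402.3 g × 0.891 = 358.45 g.
n(HCl) = 358.45 g / 36.458 g/mol = 9.8318 mol.
From the equation the HCl:MnCl2 mole ratio is 4:1, so n(MnCl2) = 9.8318 × 1/4 = 2.4580 mol.
Mass of MnCl2 = 2.4580 mol × 125.84 g/mol = 309.31 g.
Actual mass collected = 309.31 g × 0.642 = 198.58 g.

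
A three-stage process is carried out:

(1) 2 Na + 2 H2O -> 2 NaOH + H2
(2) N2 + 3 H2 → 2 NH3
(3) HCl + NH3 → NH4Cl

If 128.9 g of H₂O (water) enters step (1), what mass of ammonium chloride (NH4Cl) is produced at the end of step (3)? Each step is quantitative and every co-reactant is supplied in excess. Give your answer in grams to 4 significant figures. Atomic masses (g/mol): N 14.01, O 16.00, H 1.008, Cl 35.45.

127.6 g

M(H2O) = 2(1.008) + 16.00 = 18.016 g/mol.
M(NH4Cl) = 14.01 + 4(1.008) + 35.45 = 53.492 g/mol.
n(H2O) = 128.9 / 18.016 = 7.1548 mol.
Reaction (1): H2O→H2 ratio 2:1 ⇒ n(H2) = 3.5774 mol.
Reaction (2): H2→NH3 ratio 3:2 ⇒ n(NH3) = 2.3849 mol.
Reaction (3): NH3→NH4Cl ratio 1:1 ⇒ n(NH4Cl) = 2.3849 mol.
Mass of NH4Cl = 2.3849 × 53.492 = 127.57 g.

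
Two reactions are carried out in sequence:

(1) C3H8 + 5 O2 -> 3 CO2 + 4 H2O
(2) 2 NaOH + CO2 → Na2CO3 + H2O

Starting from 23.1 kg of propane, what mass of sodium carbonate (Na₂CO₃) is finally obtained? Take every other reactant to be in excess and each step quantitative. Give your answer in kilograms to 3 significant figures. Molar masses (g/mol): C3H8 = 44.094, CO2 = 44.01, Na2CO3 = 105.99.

23.1 kg = 23100 g.
n(C3H8) = 23100 / 44.094 = 523.9 mol.
Step 1 gives a 1:3 ratio of C3H8 to CO2, so n(CO2) = 1572 mol.
In step 2 the CO2:Na2CO3 ratio is 1:1, so n(Na2CO3) = 1572 mol.
Mass of Na2CO3 = 1572 × 105.99 = 166600 g = 167 kg.

167 kg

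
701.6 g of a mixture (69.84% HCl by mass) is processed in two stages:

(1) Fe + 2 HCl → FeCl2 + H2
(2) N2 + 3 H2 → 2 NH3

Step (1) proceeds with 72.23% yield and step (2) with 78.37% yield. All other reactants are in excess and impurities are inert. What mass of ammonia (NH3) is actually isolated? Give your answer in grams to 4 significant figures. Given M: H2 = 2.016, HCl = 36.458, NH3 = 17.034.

43.20 g

Pure HCl = 701.6 × 0.6984 = 490.00 g.
n(HCl) = 490.00 / 36.458 = 13.440 mol.
Step 1 (HCl:H2 = 2:1): theoretical n(H2) = 6.7200 mol; at 72.23% yield, n(H2) = 4.8539 mol.
Step 2 (H2:NH3 = 3:2): theoretical n(NH3) = 3.2359 mol, so theoretical mass = 3.2359 × 17.034 = 55.121 g.
At 78.37% yield, actual mass of NH3 = 55.121 × 0.7837 = 43.198 g.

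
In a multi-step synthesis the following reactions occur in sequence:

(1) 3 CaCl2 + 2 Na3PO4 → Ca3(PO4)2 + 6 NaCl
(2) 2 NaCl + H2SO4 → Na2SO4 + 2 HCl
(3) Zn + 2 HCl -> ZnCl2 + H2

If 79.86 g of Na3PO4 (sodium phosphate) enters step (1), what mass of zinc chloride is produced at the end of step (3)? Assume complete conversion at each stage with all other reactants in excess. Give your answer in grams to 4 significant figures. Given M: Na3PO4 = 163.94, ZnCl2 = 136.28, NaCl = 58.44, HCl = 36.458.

n(Na3PO4) = 79.86 / 163.94 = 0.48713 mol.
Reaction (1): Na3PO4→NaCl ratio 2:6 ⇒ n(NaCl) = 1.4614 mol.
Reaction (2): NaCl→HCl ratio 2:2 ⇒ n(HCl) = 1.4614 mol.
Reaction (3): HCl→ZnCl2 ratio 2:1 ⇒ n(ZnCl2) = 0.73069 mol.
Mass of ZnCl2 = 0.73069 × 136.28 = 99.579 g.

99.58 g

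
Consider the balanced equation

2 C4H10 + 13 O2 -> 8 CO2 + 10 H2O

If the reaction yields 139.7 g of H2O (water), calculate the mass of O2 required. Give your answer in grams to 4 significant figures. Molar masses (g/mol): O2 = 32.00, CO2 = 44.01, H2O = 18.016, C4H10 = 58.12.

322.6 g

n(H2O) = 139.70 g / 18.016 g/mol = 7.7542 mol.
From the equation the H2O:O2 mole ratio is 10:13, so n(O2) = 7.7542 × 13/10 = 10.080 mol.
Mass of O2 = 10.080 mol × 32.00 g/mol = 322.58 g.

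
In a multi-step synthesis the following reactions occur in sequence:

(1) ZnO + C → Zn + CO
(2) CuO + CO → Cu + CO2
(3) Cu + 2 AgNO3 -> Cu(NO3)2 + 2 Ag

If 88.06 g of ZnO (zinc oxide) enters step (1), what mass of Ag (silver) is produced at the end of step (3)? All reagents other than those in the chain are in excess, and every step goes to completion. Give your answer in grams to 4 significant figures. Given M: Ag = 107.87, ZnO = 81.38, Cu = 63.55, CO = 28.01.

233.4 g

n(ZnO) = 88.06 / 81.38 = 1.0821 mol.
Reaction (1): ZnO→CO ratio 1:1 ⇒ n(CO) = 1.0821 mol.
Reaction (2): CO→Cu ratio 1:1 ⇒ n(Cu) = 1.0821 mol.
Reaction (3): Cu→Ag ratio 1:2 ⇒ n(Ag) = 2.1642 mol.
Mass of Ag = 2.1642 × 107.87 = 233.45 g.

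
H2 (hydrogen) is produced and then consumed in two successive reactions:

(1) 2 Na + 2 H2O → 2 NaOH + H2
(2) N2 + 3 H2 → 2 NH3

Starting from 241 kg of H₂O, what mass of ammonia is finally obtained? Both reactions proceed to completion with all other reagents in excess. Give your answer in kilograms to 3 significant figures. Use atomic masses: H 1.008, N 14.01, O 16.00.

M(H2O) = 2(1.008) + 16.00 = 18.016 g/mol.
M(NH3) = 14.01 + 3(1.008) = 17.034 g/mol.
241 kg = 241000 g.
n(H2O) = 241000 / 18.016 = 13380 mol.
Step 1 gives a 2:1 ratio of H2O to H2, so n(H2) = 6688 mol.
In step 2 the H2:NH3 ratio is 3:2, so n(NH3) = 4459 mol.
Mass of NH3 = 4459 × 17.034 = 75950 g = 76.0 kg.

76.0 kg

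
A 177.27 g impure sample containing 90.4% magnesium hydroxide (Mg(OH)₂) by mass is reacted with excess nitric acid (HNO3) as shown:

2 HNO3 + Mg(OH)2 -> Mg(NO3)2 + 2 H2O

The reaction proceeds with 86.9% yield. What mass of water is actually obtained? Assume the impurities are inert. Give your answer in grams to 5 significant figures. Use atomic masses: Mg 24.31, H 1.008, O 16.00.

Pure Mg(OH)2 available = 177.27 g × 0.904 = 160.252 g.
M(Mg(OH)2) = 24.31 + 2(16.00) + 2(1.008) = 58.326 g/mol.
M(H2O) = 2(1.008) + 16.00 = 18.016 g/mol.
n(Mg(OH)2) = 160.252 g / 58.326 g/mol = 2.74752 mol.
From the equation the Mg(OH)2:H2O mole ratio is 1:2, so n(H2O) = 2.74752 × 2/1 = 5.49505 mol.
Mass of H2O = 5.49505 mol × 18.016 g/mol = 98.9988 g.
Actual mass collected = 98.9988 g × 0.869 = 86.0299 g.

86.030 g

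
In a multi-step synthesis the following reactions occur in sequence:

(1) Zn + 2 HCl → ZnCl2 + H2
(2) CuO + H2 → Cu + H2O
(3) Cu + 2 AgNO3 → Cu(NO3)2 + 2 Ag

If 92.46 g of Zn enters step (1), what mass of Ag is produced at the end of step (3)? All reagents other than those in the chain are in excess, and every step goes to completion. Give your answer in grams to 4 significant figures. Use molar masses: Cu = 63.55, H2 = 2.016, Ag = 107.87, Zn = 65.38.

n(Zn) = 92.46 / 65.38 = 1.4142 mol.
Reaction (1): Zn→H2 ratio 1:1 ⇒ n(H2) = 1.4142 mol.
Reaction (2): H2→Cu ratio 1:1 ⇒ n(Cu) = 1.4142 mol.
Reaction (3): Cu→Ag ratio 1:2 ⇒ n(Ag) = 2.8284 mol.
Mass of Ag = 2.8284 × 107.87 = 305.10 g.

305.1 g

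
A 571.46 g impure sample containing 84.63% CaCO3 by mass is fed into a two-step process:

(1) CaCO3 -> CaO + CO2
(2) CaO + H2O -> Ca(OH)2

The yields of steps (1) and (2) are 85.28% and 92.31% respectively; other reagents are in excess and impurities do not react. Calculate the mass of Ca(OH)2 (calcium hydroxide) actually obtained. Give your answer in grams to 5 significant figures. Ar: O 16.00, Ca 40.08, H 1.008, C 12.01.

281.84 g

Pure CaCO3 = 571.46 × 0.8463 = 483.627 g.
M(CaCO3) = 40.08 + 12.01 + 3(16.00) = 100.09 g/mol.
M(Ca(OH)2) = 40.08 + 2(16.00) + 2(1.008) = 74.096 g/mol.
n(CaCO3) = 483.627 / 100.09 = 4.83192 mol.
Step 1 (CaCO3:CaO = 1:1): theoretical n(CaO) = 4.83192 mol; at 85.28% yield, n(CaO) = 4.12066 mol.
Step 2 (CaO:Ca(OH)2 = 1:1): theoretical n(Ca(OH)2) = 4.12066 mol, so theoretical mass = 4.12066 × 74.096 = 305.324 g.
At 92.31% yield, actual mass of Ca(OH)2 = 305.324 × 0.9231 = 281.845 g.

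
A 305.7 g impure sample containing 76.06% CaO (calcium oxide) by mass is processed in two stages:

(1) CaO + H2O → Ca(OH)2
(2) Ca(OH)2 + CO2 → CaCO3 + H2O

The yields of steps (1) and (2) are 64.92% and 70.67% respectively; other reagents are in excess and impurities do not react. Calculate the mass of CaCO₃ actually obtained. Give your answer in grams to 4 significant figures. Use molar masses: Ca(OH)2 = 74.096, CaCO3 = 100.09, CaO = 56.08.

Pure CaO = 305.7 × 0.7606 = 232.52 g.
n(CaO) = 232.52 / 56.08 = 4.1461 mol.
Step 1 (CaO:Ca(OH)2 = 1:1): theoretical n(Ca(OH)2) = 4.1461 mol; at 64.92% yield, n(Ca(OH)2) = 2.6917 mol.
Step 2 (Ca(OH)2:CaCO3 = 1:1): theoretical n(CaCO3) = 2.6917 mol, so theoretical mass = 2.6917 × 100.09 = 269.41 g.
At 70.67% yield, actual mass of CaCO3 = 269.41 × 0.7067 = 190.39 g.

190.4 g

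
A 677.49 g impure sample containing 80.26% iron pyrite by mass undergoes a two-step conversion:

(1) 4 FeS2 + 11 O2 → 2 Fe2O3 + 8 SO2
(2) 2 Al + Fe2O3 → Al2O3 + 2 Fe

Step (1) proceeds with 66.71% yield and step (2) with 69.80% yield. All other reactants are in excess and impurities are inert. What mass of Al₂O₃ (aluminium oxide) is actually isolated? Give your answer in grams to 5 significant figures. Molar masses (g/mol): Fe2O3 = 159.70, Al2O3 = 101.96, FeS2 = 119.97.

107.59 g

Pure FeS2 = 677.49 × 0.8026 = 543.753 g.
n(FeS2) = 543.753 / 119.97 = 4.53241 mol.
Step 1 (FeS2:Fe2O3 = 4:2): theoretical n(Fe2O3) = 2.26621 mol; at 66.71% yield, n(Fe2O3) = 1.51179 mol.
Step 2 (Fe2O3:Al2O3 = 1:1): theoretical n(Al2O3) = 1.51179 mol, so theoretical mass = 1.51179 × 101.96 = 154.142 g.
At 69.80% yield, actual mass of Al2O3 = 154.142 × 0.6980 = 107.591 g.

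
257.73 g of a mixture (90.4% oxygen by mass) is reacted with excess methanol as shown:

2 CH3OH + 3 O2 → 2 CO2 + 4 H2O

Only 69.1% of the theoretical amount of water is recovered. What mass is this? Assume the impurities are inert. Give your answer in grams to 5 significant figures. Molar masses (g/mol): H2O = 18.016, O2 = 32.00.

Pure O2 available = 257.73 g × 0.904 = 232.988 g.
n(O2) = 232.988 g / 32.00 g/mol = 7.28087 mol.
From the equation the O2:H2O mole ratio is 3:4, so n(H2O) = 7.28087 × 4/3 = 9.70783 mol.
Mass of H2O = 9.70783 mol × 18.016 g/mol = 174.896 g.
Actual mass collected = 174.896 g × 0.691 = 120.853 g.

120.85 g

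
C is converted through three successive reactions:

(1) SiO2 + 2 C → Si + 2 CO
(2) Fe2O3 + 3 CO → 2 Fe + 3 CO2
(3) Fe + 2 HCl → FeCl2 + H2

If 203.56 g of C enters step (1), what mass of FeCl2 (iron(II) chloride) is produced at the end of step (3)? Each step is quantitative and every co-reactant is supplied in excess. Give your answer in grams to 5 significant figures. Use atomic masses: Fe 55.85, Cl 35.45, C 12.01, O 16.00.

M(C) = 12.01 g/mol.
M(FeCl2) = 55.85 + 2(35.45) = 126.75 g/mol.
n(C) = 203.56 / 12.01 = 16.9492 mol.
Reaction (1): C→CO ratio 2:2 ⇒ n(CO) = 16.9492 mol.
Reaction (2): CO→Fe ratio 3:2 ⇒ n(Fe) = 11.2995 mol.
Reaction (3): Fe→FeCl2 ratio 1:1 ⇒ n(FeCl2) = 11.2995 mol.
Mass of FeCl2 = 11.2995 × 126.75 = 1432.21 g.

1432.2 g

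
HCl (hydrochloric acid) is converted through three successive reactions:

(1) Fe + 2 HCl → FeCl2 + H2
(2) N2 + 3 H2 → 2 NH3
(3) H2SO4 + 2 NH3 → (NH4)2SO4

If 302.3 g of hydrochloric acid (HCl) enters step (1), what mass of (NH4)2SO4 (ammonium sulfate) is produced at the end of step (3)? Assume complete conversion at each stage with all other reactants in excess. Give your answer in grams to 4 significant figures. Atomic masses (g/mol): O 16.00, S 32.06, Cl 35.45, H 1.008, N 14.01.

182.6 g

M(HCl) = 1.008 + 35.45 = 36.458 g/mol.
M((NH4)2SO4) = 2(14.01) + 8(1.008) + 32.06 + 4(16.00) = 132.144 g/mol.
n(HCl) = 302.3 / 36.458 = 8.2917 mol.
Reaction (1): HCl→H2 ratio 2:1 ⇒ n(H2) = 4.1459 mol.
Reaction (2): H2→NH3 ratio 3:2 ⇒ n(NH3) = 2.7639 mol.
Reaction (3): NH3→(NH4)2SO4 ratio 2:1 ⇒ n((NH4)2SO4) = 1.3820 mol.
Mass of (NH4)2SO4 = 1.3820 × 132.144 = 182.62 g.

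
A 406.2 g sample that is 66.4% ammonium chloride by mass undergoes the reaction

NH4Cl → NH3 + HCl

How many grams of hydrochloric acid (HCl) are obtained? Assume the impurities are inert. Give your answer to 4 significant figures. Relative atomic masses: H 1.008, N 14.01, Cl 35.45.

183.8 g

Mass of pure NH4Cl = 406.2 g × 0.664 = 269.72 g.
M(NH4Cl) = 14.01 + 4(1.008) + 35.45 = 53.492 g/mol.
M(HCl) = 1.008 + 35.45 = 36.458 g/mol.
n(NH4Cl) = 269.72 g / 53.492 g/mol = 5.0422 mol.
From the equation the NH4Cl:HCl mole ratio is 1:1, so n(HCl) = 5.0422 × 1/1 = 5.0422 mol.
Mass of HCl = 5.0422 mol × 36.458 g/mol = 183.83 g.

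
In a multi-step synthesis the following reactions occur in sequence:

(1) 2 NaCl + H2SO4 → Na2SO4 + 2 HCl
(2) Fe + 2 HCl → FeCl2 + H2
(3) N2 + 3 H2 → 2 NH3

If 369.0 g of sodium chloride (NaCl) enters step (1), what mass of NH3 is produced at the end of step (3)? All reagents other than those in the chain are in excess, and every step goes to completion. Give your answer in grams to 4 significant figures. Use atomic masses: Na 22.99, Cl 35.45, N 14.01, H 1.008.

35.85 g

M(NaCl) = 22.99 + 35.45 = 58.44 g/mol.
M(NH3) = 14.01 + 3(1.008) = 17.034 g/mol.
n(NaCl) = 369.0 / 58.44 = 6.3142 mol.
Reaction (1): NaCl→HCl ratio 2:2 ⇒ n(HCl) = 6.3142 mol.
Reaction (2): HCl→H2 ratio 2:1 ⇒ n(H2) = 3.1571 mol.
Reaction (3): H2→NH3 ratio 3:2 ⇒ n(NH3) = 2.1047 mol.
Mass of NH3 = 2.1047 × 17.034 = 35.852 g.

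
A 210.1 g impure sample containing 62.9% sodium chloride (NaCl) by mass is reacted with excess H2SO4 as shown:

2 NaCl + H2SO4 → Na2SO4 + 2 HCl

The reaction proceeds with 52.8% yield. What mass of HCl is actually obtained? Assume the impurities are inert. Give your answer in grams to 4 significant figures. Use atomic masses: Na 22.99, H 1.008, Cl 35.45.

43.53 g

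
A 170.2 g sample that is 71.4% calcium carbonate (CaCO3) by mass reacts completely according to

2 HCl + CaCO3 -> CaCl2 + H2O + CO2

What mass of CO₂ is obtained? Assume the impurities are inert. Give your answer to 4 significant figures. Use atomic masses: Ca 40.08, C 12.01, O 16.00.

Mass of pure CaCO3 = 170.2 g × 0.714 = 121.52 g.
M(CaCO3) = 40.08 + 12.01 + 3(16.00) = 100.09 g/mol.
M(CO2) = 12.01 + 2(16.00) = 44.01 g/mol.
n(CaCO3) = 121.52 g / 100.09 g/mol = 1.2141 mol.
From the equation the CaCO3:CO2 mole ratio is 1:1, so n(CO2) = 1.2141 × 1/1 = 1.2141 mol.
Mass of CO2 = 1.2141 mol × 44.01 g/mol = 53.434 g.

53.43 g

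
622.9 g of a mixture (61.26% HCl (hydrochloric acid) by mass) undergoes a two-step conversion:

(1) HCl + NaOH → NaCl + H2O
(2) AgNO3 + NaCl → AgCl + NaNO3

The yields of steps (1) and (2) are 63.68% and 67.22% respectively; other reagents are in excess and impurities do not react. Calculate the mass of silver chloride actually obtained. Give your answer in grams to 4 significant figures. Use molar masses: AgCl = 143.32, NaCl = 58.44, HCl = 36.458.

Pure HCl = 622.9 × 0.6126 = 381.59 g.
n(HCl) = 381.59 / 36.458 = 10.467 mol.
Step 1 (HCl:NaCl = 1:1): theoretical n(NaCl) = 10.467 mol; at 63.68% yield, n(NaCl) = 6.6651 mol.
Step 2 (NaCl:AgCl = 1:1): theoretical n(AgCl) = 6.6651 mol, so theoretical mass = 6.6651 × 143.32 = 955.24 g.
At 67.22% yield, actual mass of AgCl = 955.24 × 0.6722 = 642.11 g.

642.1 g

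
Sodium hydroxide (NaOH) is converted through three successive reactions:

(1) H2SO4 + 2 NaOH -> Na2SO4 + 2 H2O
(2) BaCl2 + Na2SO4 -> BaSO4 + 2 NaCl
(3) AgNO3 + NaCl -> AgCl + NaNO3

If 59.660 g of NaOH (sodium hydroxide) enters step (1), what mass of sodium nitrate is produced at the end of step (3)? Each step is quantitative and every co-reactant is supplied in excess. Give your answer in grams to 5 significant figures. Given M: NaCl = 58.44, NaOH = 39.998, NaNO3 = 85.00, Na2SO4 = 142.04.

n(NaOH) = 59.660 / 39.998 = 1.49157 mol.
Reaction (1): NaOH→Na2SO4 ratio 2:1 ⇒ n(Na2SO4) = 0.745787 mol.
Reaction (2): Na2SO4→NaCl ratio 1:2 ⇒ n(NaCl) = 1.49157 mol.
Reaction (3): NaCl→NaNO3 ratio 1:1 ⇒ n(NaNO3) = 1.49157 mol.
Mass of NaNO3 = 1.49157 × 85.00 = 126.784 g.

126.78 g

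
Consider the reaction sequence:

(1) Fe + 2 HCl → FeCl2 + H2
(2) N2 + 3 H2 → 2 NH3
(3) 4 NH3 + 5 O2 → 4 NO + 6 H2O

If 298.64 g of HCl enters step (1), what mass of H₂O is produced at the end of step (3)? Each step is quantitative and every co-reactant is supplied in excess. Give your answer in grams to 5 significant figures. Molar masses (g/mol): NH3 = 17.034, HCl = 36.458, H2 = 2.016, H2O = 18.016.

73.788 g

n(HCl) = 298.64 / 36.458 = 8.19134 mol.
Reaction (1): HCl→H2 ratio 2:1 ⇒ n(H2) = 4.09567 mol.
Reaction (2): H2→NH3 ratio 3:2 ⇒ n(NH3) = 2.73045 mol.
Reaction (3): NH3→H2O ratio 4:6 ⇒ n(H2O) = 4.09567 mol.
Mass of H2O = 4.09567 × 18.016 = 73.7876 g.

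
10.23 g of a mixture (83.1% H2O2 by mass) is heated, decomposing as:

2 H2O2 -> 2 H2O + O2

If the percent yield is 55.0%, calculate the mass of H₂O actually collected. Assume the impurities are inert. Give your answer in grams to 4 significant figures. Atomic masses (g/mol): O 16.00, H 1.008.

2.476 g

Pure H2O2 available = 10.23 g × 0.831 = 8.5011 g.
M(H2O2) = 2(1.008) + 2(16.00) = 34.016 g/mol.
M(H2O) = 2(1.008) + 16.00 = 18.016 g/mol.
n(H2O2) = 8.5011 g / 34.016 g/mol = 0.24992 mol.
From the equation the H2O2:H2O mole ratio is 2:2, so n(H2O) = 0.24992 × 2/2 = 0.24992 mol.
Mass of H2O = 0.24992 mol × 18.016 g/mol = 4.5025 g.
Actual mass collected = 4.5025 g × 0.550 = 2.4764 g.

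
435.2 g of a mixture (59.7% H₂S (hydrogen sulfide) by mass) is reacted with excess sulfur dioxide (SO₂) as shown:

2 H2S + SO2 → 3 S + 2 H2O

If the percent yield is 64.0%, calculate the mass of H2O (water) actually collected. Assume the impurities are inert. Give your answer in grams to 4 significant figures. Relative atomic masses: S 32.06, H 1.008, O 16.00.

87.91 g

Pure H2S available = 435.2 g × 0.597 = 259.81 g.
M(H2S) = 2(1.008) + 32.06 = 34.076 g/mol.
M(H2O) = 2(1.008) + 16.00 = 18.016 g/mol.
n(H2S) = 259.81 g / 34.076 g/mol = 7.6246 mol.
From the equation the H2S:H2O mole ratio is 2:2, so n(H2O) = 7.6246 × 2/2 = 7.6246 mol.
Mass of H2O = 7.6246 mol × 18.016 g/mol = 137.36 g.
Actual mass collected = 137.36 g × 0.640 = 87.913 g.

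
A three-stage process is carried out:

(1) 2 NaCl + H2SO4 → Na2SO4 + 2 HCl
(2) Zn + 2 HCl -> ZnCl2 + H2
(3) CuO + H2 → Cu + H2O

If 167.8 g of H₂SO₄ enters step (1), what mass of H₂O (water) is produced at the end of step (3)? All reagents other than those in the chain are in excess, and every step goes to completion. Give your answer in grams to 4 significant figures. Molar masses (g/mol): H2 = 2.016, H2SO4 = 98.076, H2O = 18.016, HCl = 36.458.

n(H2SO4) = 167.8 / 98.076 = 1.7109 mol.
Reaction (1): H2SO4→HCl ratio 1:2 ⇒ n(HCl) = 3.4218 mol.
Reaction (2): HCl→H2 ratio 2:1 ⇒ n(H2) = 1.7109 mol.
Reaction (3): H2→H2O ratio 1:1 ⇒ n(H2O) = 1.7109 mol.
Mass of H2O = 1.7109 × 18.016 = 30.824 g.

30.82 g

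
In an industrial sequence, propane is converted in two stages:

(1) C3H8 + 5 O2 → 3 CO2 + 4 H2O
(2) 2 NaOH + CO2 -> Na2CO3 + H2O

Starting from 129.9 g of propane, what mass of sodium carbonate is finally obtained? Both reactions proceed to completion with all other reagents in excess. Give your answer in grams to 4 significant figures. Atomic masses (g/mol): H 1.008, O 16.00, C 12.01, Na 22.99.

M(C3H8) = 3(12.01) + 8(1.008) = 44.094 g/mol.
M(Na2CO3) = 2(22.99) + 12.01 + 3(16.00) = 105.99 g/mol.
n(C3H8) = 129.90 / 44.094 = 2.9460 mol.
Step 1 gives a 1:3 ratio of C3H8 to CO2, so n(CO2) = 8.8379 mol.
In step 2 the CO2:Na2CO3 ratio is 1:1, so n(Na2CO3) = 8.8379 mol.
Mass of Na2CO3 = 8.8379 × 105.99 = 936.73 g.

936.7 g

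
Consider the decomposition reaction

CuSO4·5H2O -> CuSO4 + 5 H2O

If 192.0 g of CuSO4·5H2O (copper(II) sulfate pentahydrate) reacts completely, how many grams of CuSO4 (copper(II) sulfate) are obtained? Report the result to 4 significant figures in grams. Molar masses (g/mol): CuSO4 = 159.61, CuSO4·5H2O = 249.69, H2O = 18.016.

n(CuSO4·5H2O) = 192.00 g / 249.69 g/mol = 0.76895 mol.
From the equation the CuSO4·5H2O:CuSO4 mole ratio is 1:1, so n(CuSO4) = 0.76895 × 1/1 = 0.76895 mol.
Mass of CuSO4 = 0.76895 mol × 159.61 g/mol = 122.73 g.

122.7 g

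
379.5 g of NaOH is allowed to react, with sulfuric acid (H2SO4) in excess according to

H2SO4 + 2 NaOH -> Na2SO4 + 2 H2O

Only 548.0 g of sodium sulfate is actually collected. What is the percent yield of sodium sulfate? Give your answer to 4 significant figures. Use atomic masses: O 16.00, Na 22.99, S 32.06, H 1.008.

81.33 %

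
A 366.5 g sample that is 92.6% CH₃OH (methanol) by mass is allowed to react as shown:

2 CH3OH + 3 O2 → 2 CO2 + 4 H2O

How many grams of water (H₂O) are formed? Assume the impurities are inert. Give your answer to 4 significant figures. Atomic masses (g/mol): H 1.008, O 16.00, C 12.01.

Mass of pure CH3OH = 366.5 g × 0.926 = 339.38 g.
M(CH3OH) = 12.01 + 4(1.008) + 16.00 = 32.042 g/mol.
M(H2O) = 2(1.008) + 16.00 = 18.016 g/mol.
n(CH3OH) = 339.38 g / 32.042 g/mol = 10.592 mol.
From the equation the CH3OH:H2O mole ratio is 2:4, so n(H2O) = 10.592 × 4/2 = 21.183 mol.
Mass of H2O = 21.183 mol × 18.016 g/mol = 381.64 g.

381.6 g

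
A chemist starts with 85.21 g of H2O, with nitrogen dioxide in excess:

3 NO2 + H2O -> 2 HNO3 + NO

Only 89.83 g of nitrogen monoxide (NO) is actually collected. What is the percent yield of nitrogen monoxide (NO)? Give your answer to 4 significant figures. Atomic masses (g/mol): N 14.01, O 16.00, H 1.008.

63.29 %

M(H2O) = 2(1.008) + 16.00 = 18.016 g/mol.
M(NO) = 14.01 + 16.00 = 30.01 g/mol.
n(H2O) = 85.210 g / 18.016 g/mol = 4.7297 mol.
From the equation the H2O:NO mole ratio is 1:1, so n(NO) = 4.7297 × 1/1 = 4.7297 mol.
Mass of NO = 4.7297 mol × 30.01 g/mol = 141.94 g.
This is the theoretical yield. Percent yield = 89.83 g / 141.94 g × 100% = 63.288%.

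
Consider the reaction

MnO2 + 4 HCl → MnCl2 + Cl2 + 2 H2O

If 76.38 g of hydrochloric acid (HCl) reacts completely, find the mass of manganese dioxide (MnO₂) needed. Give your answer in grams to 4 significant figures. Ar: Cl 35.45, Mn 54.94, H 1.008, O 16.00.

45.54 g

M(HCl) = 1.008 + 35.45 = 36.458 g/mol.
M(MnO2) = 54.94 + 2(16.00) = 86.94 g/mol.
n(HCl) = 76.380 g / 36.458 g/mol = 2.0950 mol.
From the equation the HCl:MnO2 mole ratio is 4:1, so n(MnO2) = 2.0950 × 1/4 = 0.52375 mol.
Mass of MnO2 = 0.52375 mol × 86.94 g/mol = 45.535 g.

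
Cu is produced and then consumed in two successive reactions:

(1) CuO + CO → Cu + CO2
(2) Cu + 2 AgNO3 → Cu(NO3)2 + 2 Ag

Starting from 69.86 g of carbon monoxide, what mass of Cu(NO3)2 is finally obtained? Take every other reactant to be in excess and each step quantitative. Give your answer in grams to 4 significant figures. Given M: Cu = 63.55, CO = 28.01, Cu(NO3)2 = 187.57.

n(CO) = 69.860 / 28.01 = 2.4941 mol.
Step 1 gives a 1:1 ratio of CO to Cu, so n(Cu) = 2.4941 mol.
In step 2 the Cu:Cu(NO3)2 ratio is 1:1, so n(Cu(NO3)2) = 2.4941 mol.
Mass of Cu(NO3)2 = 2.4941 × 187.57 = 467.82 g.

467.8 g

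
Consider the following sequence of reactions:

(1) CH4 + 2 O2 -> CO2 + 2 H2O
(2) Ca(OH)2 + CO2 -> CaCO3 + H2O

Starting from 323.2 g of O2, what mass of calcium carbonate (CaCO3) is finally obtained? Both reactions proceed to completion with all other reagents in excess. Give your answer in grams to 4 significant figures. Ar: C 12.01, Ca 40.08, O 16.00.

505.5 g

M(O2) = 2(16.00) = 32.00 g/mol.
M(CaCO3) = 40.08 + 12.01 + 3(16.00) = 100.09 g/mol.
n(O2) = 323.20 / 32.00 = 10.100 mol.
Step 1 gives a 2:1 ratio of O2 to CO2, so n(CO2) = 5.0500 mol.
In step 2 the CO2:CaCO3 ratio is 1:1, so n(CaCO3) = 5.0500 mol.
Mass of CaCO3 = 5.0500 × 100.09 = 505.45 g.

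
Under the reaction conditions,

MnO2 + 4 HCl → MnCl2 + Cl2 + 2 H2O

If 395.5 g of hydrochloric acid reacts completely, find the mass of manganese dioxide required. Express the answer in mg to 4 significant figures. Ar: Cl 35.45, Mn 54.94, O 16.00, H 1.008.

M(HCl) = 1.008 + 35.45 = 36.458 g/mol.
M(MnO2) = 54.94 + 2(16.00) = 86.94 g/mol.
n(HCl) = 395.50 g / 36.458 g/mol = 10.848 mol.
From the equation the HCl:MnO2 mole ratio is 4:1, so n(MnO2) = 10.848 × 1/4 = 2.7120 mol.
Mass of MnO2 = 2.7120 mol × 86.94 g/mol = 235.78 g.
Converting to mg: 235.78 g = 235800 mg.

235800 mg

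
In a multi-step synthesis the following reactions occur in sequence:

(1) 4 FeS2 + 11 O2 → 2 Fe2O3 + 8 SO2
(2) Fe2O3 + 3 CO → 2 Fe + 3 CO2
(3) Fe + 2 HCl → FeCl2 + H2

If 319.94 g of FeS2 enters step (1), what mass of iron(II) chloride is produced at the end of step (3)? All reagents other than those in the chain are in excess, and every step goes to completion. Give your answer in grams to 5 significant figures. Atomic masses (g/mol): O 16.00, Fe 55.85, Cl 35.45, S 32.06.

338.02 g

M(FeS2) = 55.85 + 2(32.06) = 119.97 g/mol.
M(FeCl2) = 55.85 + 2(35.45) = 126.75 g/mol.
n(FeS2) = 319.94 / 119.97 = 2.66683 mol.
Reaction (1): FeS2→Fe2O3 ratio 4:2 ⇒ n(Fe2O3) = 1.33342 mol.
Reaction (2): Fe2O3→Fe ratio 1:2 ⇒ n(Fe) = 2.66683 mol.
Reaction (3): Fe→FeCl2 ratio 1:1 ⇒ n(FeCl2) = 2.66683 mol.
Mass of FeCl2 = 2.66683 × 126.75 = 338.021 g.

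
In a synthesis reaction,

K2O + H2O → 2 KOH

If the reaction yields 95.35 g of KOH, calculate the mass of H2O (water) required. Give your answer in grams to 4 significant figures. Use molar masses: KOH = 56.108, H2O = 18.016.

15.31 g

n(KOH) = 95.350 g / 56.108 g/mol = 1.6994 mol.
From the equation the KOH:H2O mole ratio is 2:1, so n(H2O) = 1.6994 × 1/2 = 0.84970 mol.
Mass of H2O = 0.84970 mol × 18.016 g/mol = 15.308 g.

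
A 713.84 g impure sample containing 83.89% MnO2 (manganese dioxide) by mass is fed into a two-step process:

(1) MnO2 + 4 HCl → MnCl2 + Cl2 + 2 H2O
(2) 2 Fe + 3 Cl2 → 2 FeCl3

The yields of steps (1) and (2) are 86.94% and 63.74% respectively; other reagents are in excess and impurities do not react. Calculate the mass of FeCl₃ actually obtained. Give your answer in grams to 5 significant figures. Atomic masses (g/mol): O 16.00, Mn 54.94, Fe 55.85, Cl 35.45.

Pure MnO2 = 713.84 × 0.8389 = 598.840 g.
M(MnO2) = 54.94 + 2(16.00) = 86.94 g/mol.
M(FeCl3) = 55.85 + 3(35.45) = 162.20 g/mol.
n(MnO2) = 598.840 / 86.94 = 6.88797 mol.
Step 1 (MnO2:Cl2 = 1:1): theoretical n(Cl2) = 6.88797 mol; at 86.94% yield, n(Cl2) = 5.98840 mol.
Step 2 (Cl2:FeCl3 = 3:2): theoretical n(FeCl3) = 3.99227 mol, so theoretical mass = 3.99227 × 162.20 = 647.546 g.
At 63.74% yield, actual mass of FeCl3 = 647.546 × 0.6374 = 412.746 g.

412.75 g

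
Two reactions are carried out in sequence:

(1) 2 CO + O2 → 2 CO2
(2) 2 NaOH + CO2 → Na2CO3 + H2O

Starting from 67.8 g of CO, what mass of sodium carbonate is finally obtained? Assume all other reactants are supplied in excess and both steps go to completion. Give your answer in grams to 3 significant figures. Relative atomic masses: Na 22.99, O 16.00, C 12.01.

M(CO) = 12.01 + 16.00 = 28.01 g/mol.
M(Na2CO3) = 2(22.99) + 12.01 + 3(16.00) = 105.99 g/mol.
n(CO) = 67.80 / 28.01 = 2.421 mol.
Step 1 gives a 2:2 ratio of CO to CO2, so n(CO2) = 2.421 mol.
In step 2 the CO2:Na2CO3 ratio is 1:1, so n(Na2CO3) = 2.421 mol.
Mass of Na2CO3 = 2.421 × 105.99 = 256.6 g.

257 g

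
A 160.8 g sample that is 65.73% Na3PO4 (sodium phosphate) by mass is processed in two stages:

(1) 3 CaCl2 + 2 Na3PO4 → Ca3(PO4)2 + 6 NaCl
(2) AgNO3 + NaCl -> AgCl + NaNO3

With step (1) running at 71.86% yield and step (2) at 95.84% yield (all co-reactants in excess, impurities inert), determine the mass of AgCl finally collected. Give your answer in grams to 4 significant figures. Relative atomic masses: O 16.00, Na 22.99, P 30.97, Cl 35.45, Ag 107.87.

190.9 g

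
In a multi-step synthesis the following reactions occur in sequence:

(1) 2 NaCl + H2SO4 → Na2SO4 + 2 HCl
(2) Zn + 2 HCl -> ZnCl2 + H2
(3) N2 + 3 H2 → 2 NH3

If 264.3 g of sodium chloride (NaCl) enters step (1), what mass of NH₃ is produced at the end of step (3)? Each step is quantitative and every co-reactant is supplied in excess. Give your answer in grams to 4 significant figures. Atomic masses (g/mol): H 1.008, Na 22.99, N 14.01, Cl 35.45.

M(NaCl) = 22.99 + 35.45 = 58.44 g/mol.
M(NH3) = 14.01 + 3(1.008) = 17.034 g/mol.
n(NaCl) = 264.3 / 58.44 = 4.5226 mol.
Reaction (1): NaCl→HCl ratio 2:2 ⇒ n(HCl) = 4.5226 mol.
Reaction (2): HCl→H2 ratio 2:1 ⇒ n(H2) = 2.2613 mol.
Reaction (3): H2→NH3 ratio 3:2 ⇒ n(NH3) = 1.5075 mol.
Mass of NH3 = 1.5075 × 17.034 = 25.679 g.

25.68 g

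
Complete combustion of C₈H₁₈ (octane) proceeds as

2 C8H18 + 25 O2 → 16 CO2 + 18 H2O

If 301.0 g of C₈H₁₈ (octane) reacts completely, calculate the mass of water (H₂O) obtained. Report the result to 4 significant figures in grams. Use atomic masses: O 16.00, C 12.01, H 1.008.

M(C8H18) = 8(12.01) + 18(1.008) = 114.224 g/mol.
M(H2O) = 2(1.008) + 16.00 = 18.016 g/mol.
n(C8H18) = 301.00 g / 114.224 g/mol = 2.6352 mol.
From the equation the C8H18:H2O mole ratio is 2:18, so n(H2O) = 2.6352 × 18/2 = 23.717 mol.
Mass of H2O = 23.717 mol × 18.016 g/mol = 427.28 g.

427.3 g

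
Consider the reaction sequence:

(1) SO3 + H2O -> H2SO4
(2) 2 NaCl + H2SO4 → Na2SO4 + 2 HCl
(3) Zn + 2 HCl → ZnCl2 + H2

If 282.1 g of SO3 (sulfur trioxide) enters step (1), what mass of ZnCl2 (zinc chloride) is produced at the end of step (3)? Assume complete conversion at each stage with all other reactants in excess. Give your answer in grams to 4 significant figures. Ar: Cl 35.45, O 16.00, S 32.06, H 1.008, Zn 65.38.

480.2 g

M(SO3) = 32.06 + 3(16.00) = 80.06 g/mol.
M(ZnCl2) = 65.38 + 2(35.45) = 136.28 g/mol.
n(SO3) = 282.1 / 80.06 = 3.5236 mol.
Reaction (1): SO3→H2SO4 ratio 1:1 ⇒ n(H2SO4) = 3.5236 mol.
Reaction (2): H2SO4→HCl ratio 1:2 ⇒ n(HCl) = 7.0472 mol.
Reaction (3): HCl→ZnCl2 ratio 2:1 ⇒ n(ZnCl2) = 3.5236 mol.
Mass of ZnCl2 = 3.5236 × 136.28 = 480.20 g.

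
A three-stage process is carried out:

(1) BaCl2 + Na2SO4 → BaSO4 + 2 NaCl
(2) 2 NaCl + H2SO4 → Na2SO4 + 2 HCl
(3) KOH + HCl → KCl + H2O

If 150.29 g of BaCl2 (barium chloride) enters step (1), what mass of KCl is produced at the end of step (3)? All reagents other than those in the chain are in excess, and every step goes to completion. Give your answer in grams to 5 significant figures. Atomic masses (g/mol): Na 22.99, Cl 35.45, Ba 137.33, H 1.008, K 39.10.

M(BaCl2) = 137.33 + 2(35.45) = 208.23 g/mol.
M(KCl) = 39.10 + 35.45 = 74.55 g/mol.
n(BaCl2) = 150.29 / 208.23 = 0.721750 mol.
Reaction (1): BaCl2→NaCl ratio 1:2 ⇒ n(NaCl) = 1.44350 mol.
Reaction (2): NaCl→HCl ratio 2:2 ⇒ n(HCl) = 1.44350 mol.
Reaction (3): HCl→KCl ratio 1:1 ⇒ n(KCl) = 1.44350 mol.
Mass of KCl = 1.44350 × 74.55 = 107.613 g.

107.61 g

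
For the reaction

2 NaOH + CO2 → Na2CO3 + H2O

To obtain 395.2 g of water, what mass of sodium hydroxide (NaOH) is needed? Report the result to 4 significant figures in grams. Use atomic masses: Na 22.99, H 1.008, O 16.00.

M(H2O) = 2(1.008) + 16.00 = 18.016 g/mol.
M(NaOH) = 22.99 + 16.00 + 1.008 = 39.998 g/mol.
n(H2O) = 395.20 g / 18.016 g/mol = 21.936 mol.
From the equation the H2O:NaOH mole ratio is 1:2, so n(NaOH) = 21.936 × 2/1 = 43.872 mol.
Mass of NaOH = 43.872 mol × 39.998 g/mol = 1754.8 g.

1755 g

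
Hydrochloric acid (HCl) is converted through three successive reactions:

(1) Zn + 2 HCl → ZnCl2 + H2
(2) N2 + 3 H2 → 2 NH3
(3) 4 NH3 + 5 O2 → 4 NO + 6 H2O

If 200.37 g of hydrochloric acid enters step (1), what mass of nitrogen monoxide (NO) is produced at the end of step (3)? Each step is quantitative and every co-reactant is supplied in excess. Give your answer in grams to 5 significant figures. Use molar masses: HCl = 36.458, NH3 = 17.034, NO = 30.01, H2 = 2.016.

54.977 g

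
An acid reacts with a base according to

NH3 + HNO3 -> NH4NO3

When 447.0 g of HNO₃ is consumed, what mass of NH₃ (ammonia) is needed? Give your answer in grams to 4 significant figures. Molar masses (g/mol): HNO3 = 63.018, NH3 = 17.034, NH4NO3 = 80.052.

120.8 g

n(HNO3) = 447.00 g / 63.018 g/mol = 7.0932 mol.
From the equation the HNO3:NH3 mole ratio is 1:1, so n(NH3) = 7.0932 × 1/1 = 7.0932 mol.
Mass of NH3 = 7.0932 mol × 17.034 g/mol = 120.83 g.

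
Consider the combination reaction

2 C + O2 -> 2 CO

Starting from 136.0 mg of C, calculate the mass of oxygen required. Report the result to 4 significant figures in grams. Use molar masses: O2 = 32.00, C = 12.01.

0.1812 g

Convert: 136.0 mg = 0.13600 g.
n(C) = 0.13600 g / 12.01 g/mol = 0.011324 mol.
From the equation the C:O2 mole ratio is 2:1, so n(O2) = 0.011324 × 1/2 = 0.0056619 mol.
Mass of O2 = 0.0056619 mol × 32.00 g/mol = 0.18118 g.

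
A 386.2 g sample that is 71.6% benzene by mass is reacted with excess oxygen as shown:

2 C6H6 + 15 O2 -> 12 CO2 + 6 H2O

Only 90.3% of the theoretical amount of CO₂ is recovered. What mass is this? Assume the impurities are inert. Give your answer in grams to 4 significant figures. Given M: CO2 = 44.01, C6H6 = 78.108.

844.2 g

Pure C6H6 available = 386.2 g × 0.716 = 276.52 g.
n(C6H6) = 276.52 g / 78.108 g/mol = 3.5402 mol.
From the equation the C6H6:CO2 mole ratio is 2:12, so n(CO2) = 3.5402 × 12/2 = 21.241 mol.
Mass of CO2 = 21.241 mol × 44.01 g/mol = 934.83 g.
Actual mass collected = 934.83 g × 0.903 = 844.15 g.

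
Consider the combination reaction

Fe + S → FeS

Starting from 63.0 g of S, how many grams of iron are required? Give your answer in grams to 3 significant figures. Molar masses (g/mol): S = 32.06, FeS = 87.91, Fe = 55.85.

n(S) = 63.00 g / 32.06 g/mol = 1.965 mol.
From the equation the S:Fe mole ratio is 1:1, so n(Fe) = 1.965 × 1/1 = 1.965 mol.
Mass of Fe = 1.965 mol × 55.85 g/mol = 109.7 g.

110 g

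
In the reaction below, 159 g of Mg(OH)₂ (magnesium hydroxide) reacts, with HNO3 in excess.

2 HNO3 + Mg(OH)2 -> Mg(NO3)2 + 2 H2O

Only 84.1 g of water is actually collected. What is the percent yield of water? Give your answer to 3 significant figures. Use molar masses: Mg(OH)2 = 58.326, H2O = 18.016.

85.6 %

n(Mg(OH)2) = 159.0 g / 58.326 g/mol = 2.726 mol.
From the equation the Mg(OH)2:H2O mole ratio is 1:2, so n(H2O) = 2.726 × 2/1 = 5.452 mol.
Mass of H2O = 5.452 mol × 18.016 g/mol = 98.23 g.
This is the theoretical yield. Percent yield = 84.1 g / 98.23 g × 100% = 85.62%.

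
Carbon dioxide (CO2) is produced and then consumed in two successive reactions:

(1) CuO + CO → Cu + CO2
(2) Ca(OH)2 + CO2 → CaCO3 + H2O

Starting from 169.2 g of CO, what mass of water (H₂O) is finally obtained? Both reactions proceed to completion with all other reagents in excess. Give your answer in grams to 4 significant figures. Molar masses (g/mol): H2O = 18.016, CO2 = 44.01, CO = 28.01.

108.8 g

n(CO) = 169.20 / 28.01 = 6.0407 mol.
Step 1 gives a 1:1 ratio of CO to CO2, so n(CO2) = 6.0407 mol.
In step 2 the CO2:H2O ratio is 1:1, so n(H2O) = 6.0407 mol.
Mass of H2O = 6.0407 × 18.016 = 108.83 g.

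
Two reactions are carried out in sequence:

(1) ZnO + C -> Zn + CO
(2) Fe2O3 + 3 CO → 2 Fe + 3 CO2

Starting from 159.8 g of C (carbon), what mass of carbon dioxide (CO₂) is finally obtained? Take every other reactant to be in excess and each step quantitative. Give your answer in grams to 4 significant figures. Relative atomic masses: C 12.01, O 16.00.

585.6 g

M(C) = 12.01 g/mol.
M(CO2) = 12.01 + 2(16.00) = 44.01 g/mol.
n(C) = 159.80 / 12.01 = 13.306 mol.
Step 1 gives a 1:1 ratio of C to CO, so n(CO) = 13.306 mol.
In step 2 the CO:CO2 ratio is 3:3, so n(CO2) = 13.306 mol.
Mass of CO2 = 13.306 × 44.01 = 585.58 g.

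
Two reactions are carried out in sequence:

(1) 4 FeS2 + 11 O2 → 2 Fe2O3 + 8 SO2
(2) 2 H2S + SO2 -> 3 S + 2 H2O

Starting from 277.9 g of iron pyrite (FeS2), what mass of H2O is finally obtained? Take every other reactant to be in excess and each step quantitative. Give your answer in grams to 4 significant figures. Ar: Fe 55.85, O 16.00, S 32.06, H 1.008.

M(FeS2) = 55.85 + 2(32.06) = 119.97 g/mol.
M(H2O) = 2(1.008) + 16.00 = 18.016 g/mol.
n(FeS2) = 277.90 / 119.97 = 2.3164 mol.
Step 1 gives a 4:8 ratio of FeS2 to SO2, so n(SO2) = 4.6328 mol.
In step 2 the SO2:H2O ratio is 1:2, so n(H2O) = 9.2656 mol.
Mass of H2O = 9.2656 × 18.016 = 166.93 g.

166.9 g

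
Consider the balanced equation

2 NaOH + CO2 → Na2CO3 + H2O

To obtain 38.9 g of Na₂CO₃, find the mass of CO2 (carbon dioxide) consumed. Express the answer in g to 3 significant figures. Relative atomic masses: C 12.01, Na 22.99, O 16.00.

M(Na2CO3) = 2(22.99) + 12.01 + 3(16.00) = 105.99 g/mol.
M(CO2) = 12.01 + 2(16.00) = 44.01 g/mol.
n(Na2CO3) = 38.90 g / 105.99 g/mol = 0.3670 mol.
From the equation the Na2CO3:CO2 mole ratio is 1:1, so n(CO2) = 0.3670 × 1/1 = 0.3670 mol.
Mass of CO2 = 0.3670 mol × 44.01 g/mol = 16.15 g.

16.2 g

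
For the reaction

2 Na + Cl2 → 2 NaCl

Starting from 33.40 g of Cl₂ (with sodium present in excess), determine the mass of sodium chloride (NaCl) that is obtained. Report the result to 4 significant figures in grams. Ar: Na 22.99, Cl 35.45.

M(Cl2) = 2(35.45) = 70.90 g/mol.
M(NaCl) = 22.99 + 35.45 = 58.44 g/mol.
n(Cl2) = 33.400 g / 70.90 g/mol = 0.47109 mol.
From the equation the Cl2:NaCl mole ratio is 1:2, so n(NaCl) = 0.47109 × 2/1 = 0.94217 mol.
Mass of NaCl = 0.94217 mol × 58.44 g/mol = 55.061 g.

55.06 g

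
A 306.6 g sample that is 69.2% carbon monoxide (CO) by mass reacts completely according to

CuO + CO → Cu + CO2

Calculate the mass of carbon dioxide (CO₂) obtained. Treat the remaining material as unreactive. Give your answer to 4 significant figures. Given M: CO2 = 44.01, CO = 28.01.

Mass of pure CO = 306.6 g × 0.692 = 212.17 g.
n(CO) = 212.17 g / 28.01 g/mol = 7.5747 mol.
From the equation the CO:CO2 mole ratio is 1:1, so n(CO2) = 7.5747 × 1/1 = 7.5747 mol.
Mass of CO2 = 7.5747 mol × 44.01 g/mol = 333.36 g.

333.4 g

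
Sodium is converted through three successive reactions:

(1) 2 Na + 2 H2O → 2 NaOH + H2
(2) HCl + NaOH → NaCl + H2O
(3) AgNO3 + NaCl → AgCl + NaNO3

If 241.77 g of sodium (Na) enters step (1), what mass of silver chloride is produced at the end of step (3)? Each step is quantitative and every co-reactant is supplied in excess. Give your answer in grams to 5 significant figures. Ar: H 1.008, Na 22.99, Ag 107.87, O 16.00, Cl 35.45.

M(Na) = 22.99 g/mol.
M(AgCl) = 107.87 + 35.45 = 143.32 g/mol.
n(Na) = 241.77 / 22.99 = 10.5163 mol.
Reaction (1): Na→NaOH ratio 2:2 ⇒ n(NaOH) = 10.5163 mol.
Reaction (2): NaOH→NaCl ratio 1:1 ⇒ n(NaCl) = 10.5163 mol.
Reaction (3): NaCl→AgCl ratio 1:1 ⇒ n(AgCl) = 10.5163 mol.
Mass of AgCl = 10.5163 × 143.32 = 1507.20 g.

1507.2 g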